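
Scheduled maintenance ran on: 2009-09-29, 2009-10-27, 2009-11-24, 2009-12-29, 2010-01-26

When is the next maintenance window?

Every date is a Tuesday; gaps 28, 28, 35, 28 days.
Each is the last Tuesday of its month (at least one falls on the 29th or later, ruling out '4th Tuesday').
February 2010 ends with Tuesday 2010-02-23.

2010-02-23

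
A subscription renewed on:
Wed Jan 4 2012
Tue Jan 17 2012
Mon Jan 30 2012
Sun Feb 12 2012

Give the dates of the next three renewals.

Sat Feb 25 2012, Fri Mar 9 2012, Thu Mar 22 2012

The spacing is 13, 13, 13 days — always 13 days.
Sun Feb 12 2012 + 13 days = Sat Feb 25 2012.
Sat Feb 25 2012 + 13 days = Fri Mar 9 2012.
Fri Mar 9 2012 + 13 days = Thu Mar 22 2012.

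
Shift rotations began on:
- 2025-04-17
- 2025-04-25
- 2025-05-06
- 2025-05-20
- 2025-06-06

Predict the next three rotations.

Gaps: 8, 11, 14, 17 days — each gap is 3 larger than the previous one.
Next gap: 20 days. 2025-06-06 + 20 days = 2025-06-26.
Next gap: 23 days. 2025-06-26 + 23 days = 2025-07-19.
Next gap: 26 days. 2025-07-19 + 26 days = 2025-08-14.

2025-06-26, 2025-07-19, 2025-08-14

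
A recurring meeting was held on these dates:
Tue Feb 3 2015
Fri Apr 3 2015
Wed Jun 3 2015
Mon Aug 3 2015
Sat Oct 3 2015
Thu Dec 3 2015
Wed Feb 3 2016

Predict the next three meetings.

Gaps: 59, 61, 61, 61, 61, 62 days — not constant. Every event is on the 3rd of the month.
Pattern: the 3rd of every 2 months.
Next: April 2016 → Sun Apr 3 2016.
June 2016: Fri Jun 3 2016.
Next: August 2016 → Wed Aug 3 2016.

Sun Apr 3 2016, Fri Jun 3 2016, Wed Aug 3 2016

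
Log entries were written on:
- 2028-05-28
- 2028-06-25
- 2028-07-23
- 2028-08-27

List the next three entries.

2028-09-24, 2028-10-22, 2028-11-26

Gaps: 28, 28, 35 days — a mix of 28 and 35. Every date is a Sunday.
Each is the 4th Sunday of its month.
4th Sunday of September 2028: 2028-09-24.
4th Sunday of October 2028: 2028-10-22.
November 2028 — 4th Sunday is 2028-11-26.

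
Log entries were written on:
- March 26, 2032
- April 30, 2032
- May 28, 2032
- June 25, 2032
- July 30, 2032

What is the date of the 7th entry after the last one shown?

All Fridays; the gaps (35, 28, 28, 35) vary with month length.
This is the last Friday of each month.
Last Friday of August 2032: August 27, 2032.
Last Friday of September 2032: September 24, 2032.
Last Friday of October 2032: October 29, 2032.
November 2032 ends with Friday November 26, 2032.
Last Friday of December 2032: December 31, 2032.
Last Friday of January 2033: January 28, 2033.
February 2033 ends with Friday February 25, 2033.

February 25, 2033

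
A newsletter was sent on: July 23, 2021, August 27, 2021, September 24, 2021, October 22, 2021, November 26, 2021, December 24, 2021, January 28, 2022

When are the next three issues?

Gaps: 35, 28, 28, 35, 28, 35 days — a mix of 28 and 35. Every date is a Friday.
Each is the 4th Friday of its month.
4th Friday of February 2022: February 25, 2022.
4th Friday of March 2022: March 25, 2022.
April 2022 — 4th Friday is April 22, 2022.

February 25, 2022; March 25, 2022; April 22, 2022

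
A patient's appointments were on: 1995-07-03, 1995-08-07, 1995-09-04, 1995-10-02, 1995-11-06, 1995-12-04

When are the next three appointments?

1996-01-01, 1996-02-05, 1996-03-04

These are Mondays at 28- or 35-day spacing (35, 28, 28, 35, 28).
The pattern: 1st Monday of the month.
January 1996 — 1st Monday is 1996-01-01.
February 1996 — 1st Monday is 1996-02-05.
March 1996 — 1st Monday is 1996-03-04.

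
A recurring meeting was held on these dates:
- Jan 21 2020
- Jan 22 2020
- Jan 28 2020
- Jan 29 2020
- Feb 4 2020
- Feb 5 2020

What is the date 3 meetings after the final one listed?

Feb 18 2020

The gap pattern 1, 6, 1, 6, 1 repeats every 2 events.
These are the Tuesdays and Wednesdays of each week.
Next Tuesday: Feb 11 2020.
The following Wednesday is Feb 12 2020.
The following Tuesday is Feb 18 2020.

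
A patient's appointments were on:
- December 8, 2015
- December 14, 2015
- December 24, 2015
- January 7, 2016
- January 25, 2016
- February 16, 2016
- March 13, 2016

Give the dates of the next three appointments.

Gaps: 6, 10, 14, 18, 22, 26 days — each gap is 4 larger than the previous one.
Next gap: 30 days. March 13, 2016 + 30 days = April 12, 2016.
Next gap: 34 days. April 12, 2016 + 34 days = May 16, 2016.
Next gap: 38 days. May 16, 2016 + 38 days = June 23, 2016.

April 12, 2016; May 16, 2016; June 23, 2016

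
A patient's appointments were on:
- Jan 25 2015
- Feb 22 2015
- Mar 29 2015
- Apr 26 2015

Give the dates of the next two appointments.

Every date is a Sunday; gaps 28, 35, 28 days.
Each is the last Sunday of its month (at least one falls on the 29th or later, ruling out '4th Sunday').
May 2015 ends with Sunday May 31 2015.
Last Sunday of June 2015: Jun 28 2015.

May 31 2015, Jun 28 2015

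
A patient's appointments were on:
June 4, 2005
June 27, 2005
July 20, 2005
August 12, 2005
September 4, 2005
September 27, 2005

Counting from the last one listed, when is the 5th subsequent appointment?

Gaps between consecutive events: 23, 23, 23, 23, 23 days — a constant 23-day interval.
September 27, 2005 + 23 days = October 20, 2005.
October 20, 2005 + 23 days = November 12, 2005.
November 12, 2005 + 23 days = December 5, 2005.
December 5, 2005 + 23 days = December 28, 2005.
December 28, 2005 + 23 days = January 20, 2006.

January 20, 2006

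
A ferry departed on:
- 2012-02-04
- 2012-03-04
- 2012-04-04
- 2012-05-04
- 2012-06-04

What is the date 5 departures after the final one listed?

Gaps: 29, 31, 30, 31 days — not constant. Every event is on the 4th of the month.
Pattern: the 4th of each month.
Next: July 2012 → 2012-07-04.
Next: August 2012 → 2012-08-04.
September 2012: 2012-09-04.
Next: October 2012 → 2012-10-04.
Next: November 2012 → 2012-11-04.

2012-11-04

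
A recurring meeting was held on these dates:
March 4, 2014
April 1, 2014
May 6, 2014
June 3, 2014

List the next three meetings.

All dates are Tuesdays, 28, 35, 28 days apart.
Specifically, the 1st Tuesday of each month.
July 2014 — 1st Tuesday is July 1, 2014.
August 2014 — 1st Tuesday is August 5, 2014.
September 2014 — 1st Tuesday is September 2, 2014.

July 1, 2014; August 5, 2014; September 2, 2014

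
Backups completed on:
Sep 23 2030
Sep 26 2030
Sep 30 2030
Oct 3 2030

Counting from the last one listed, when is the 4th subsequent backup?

Oct 17 2030

Gaps: 3, 4, 3 days — not constant, but cyclic with period 2.
The events fall on every Monday and Thursday.
The following Monday is Oct 7 2030.
The following Thursday is Oct 10 2030.
The following Monday is Oct 14 2030.
The following Thursday is Oct 17 2030.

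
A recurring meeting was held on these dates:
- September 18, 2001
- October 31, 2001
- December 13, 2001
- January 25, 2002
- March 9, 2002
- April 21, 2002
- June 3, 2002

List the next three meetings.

The spacing is 43, 43, 43, 43, 43, 43 days — always 43 days.
June 3, 2002 + 43 days = July 16, 2002.
July 16, 2002 + 43 days = August 28, 2002.
August 28, 2002 + 43 days = October 10, 2002.

July 16, 2002; August 28, 2002; October 10, 2002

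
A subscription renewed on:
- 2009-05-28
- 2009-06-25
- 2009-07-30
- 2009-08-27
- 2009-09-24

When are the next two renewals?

2009-10-29, 2009-11-26

Every date is a Thursday; gaps 28, 35, 28, 28 days.
Each is the last Thursday of its month (at least one falls on the 29th or later, ruling out '4th Thursday').
October 2009 ends with Thursday 2009-10-29.
November 2009 ends with Thursday 2009-11-26.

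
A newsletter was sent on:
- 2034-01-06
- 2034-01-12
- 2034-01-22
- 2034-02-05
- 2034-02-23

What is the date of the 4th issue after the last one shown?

2034-06-15

Intervals are 6, 10, 14, 18 days — an arithmetic progression with common difference 4.
Next gap: 22 days. 2034-02-23 + 22 days = 2034-03-17.
Next gap: 26 days. 2034-03-17 + 26 days = 2034-04-12.
Next gap: 30 days. 2034-04-12 + 30 days = 2034-05-12.
Next gap: 34 days. 2034-05-12 + 34 days = 2034-06-15.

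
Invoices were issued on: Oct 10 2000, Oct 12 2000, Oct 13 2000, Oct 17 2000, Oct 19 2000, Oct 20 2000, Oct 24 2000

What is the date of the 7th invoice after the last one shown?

Nov 9 2000

Gaps: 2, 1, 4, 2, 1, 4 days — not constant, but cyclic with period 3.
The events fall on every Tuesday, Thursday and Friday.
Next Thursday: Oct 26 2000.
The following Friday is Oct 27 2000.
The following Tuesday is Oct 31 2000.
The following Thursday is Nov 2 2000.
Next Friday: Nov 3 2000.
Next Tuesday: Nov 7 2000.
Next Thursday: Nov 9 2000.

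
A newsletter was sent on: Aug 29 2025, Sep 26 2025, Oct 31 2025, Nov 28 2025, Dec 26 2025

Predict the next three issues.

Jan 30 2026, Feb 27 2026, Mar 27 2026

These are Fridays with 28, 35, 28, 28-day gaps.
Each is the final Friday of its month — Aug 29 2025 is past the 28th, so '4th Friday' doesn't fit.
January 2026 ends with Friday Jan 30 2026.
Last Friday of February 2026: Feb 27 2026.
Last Friday of March 2026: Mar 27 2026.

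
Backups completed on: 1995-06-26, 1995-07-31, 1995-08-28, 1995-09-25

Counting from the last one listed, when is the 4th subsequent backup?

All Mondays; the gaps (35, 28, 28) vary with month length.
This is the last Monday of each month.
October 1995 ends with Monday 1995-10-30.
November 1995 ends with Monday 1995-11-27.
December 1995 ends with Monday 1995-12-25.
Last Monday of January 1996: 1996-01-29.

1996-01-29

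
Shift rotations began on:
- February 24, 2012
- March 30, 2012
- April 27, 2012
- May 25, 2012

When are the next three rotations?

Every date is a Friday; gaps 35, 28, 28 days.
Each is the last Friday of its month (at least one falls on the 29th or later, ruling out '4th Friday').
June 2012 ends with Friday June 29, 2012.
Last Friday of July 2012: July 27, 2012.
August 2012 ends with Friday August 31, 2012.

June 29, 2012; July 27, 2012; August 31, 2012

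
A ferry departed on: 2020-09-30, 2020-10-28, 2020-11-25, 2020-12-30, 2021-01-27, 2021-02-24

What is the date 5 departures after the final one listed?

2021-07-28

All Wednesdays; the gaps (28, 28, 35, 28, 28) vary with month length.
This is the last Wednesday of each month.
Last Wednesday of March 2021: 2021-03-31.
April 2021 ends with Wednesday 2021-04-28.
May 2021 ends with Wednesday 2021-05-26.
June 2021 ends with Wednesday 2021-06-30.
July 2021 ends with Wednesday 2021-07-28.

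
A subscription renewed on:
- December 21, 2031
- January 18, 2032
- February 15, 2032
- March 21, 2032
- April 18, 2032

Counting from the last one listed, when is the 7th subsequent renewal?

Gaps: 28, 28, 35, 28 days — a mix of 28 and 35. Every date is a Sunday.
Each is the 3rd Sunday of its month.
May 2032 — 3rd Sunday is May 16, 2032.
3rd Sunday of June 2032: June 20, 2032.
3rd Sunday of July 2032: July 18, 2032.
August 2032 — 3rd Sunday is August 15, 2032.
September 2032 — 3rd Sunday is September 19, 2032.
3rd Sunday of October 2032: October 17, 2032.
November 2032 — 3rd Sunday is November 21, 2032.

November 21, 2032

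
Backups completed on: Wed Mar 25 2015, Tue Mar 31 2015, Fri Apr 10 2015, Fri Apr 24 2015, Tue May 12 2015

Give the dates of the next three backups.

Wed Jun 3 2015, Mon Jun 29 2015, Wed Jul 29 2015

Intervals are 6, 10, 14, 18 days — an arithmetic progression with common difference 4.
Next gap: 22 days. Tue May 12 2015 + 22 days = Wed Jun 3 2015.
Next gap: 26 days. Wed Jun 3 2015 + 26 days = Mon Jun 29 2015.
Next gap: 30 days. Mon Jun 29 2015 + 30 days = Wed Jul 29 2015.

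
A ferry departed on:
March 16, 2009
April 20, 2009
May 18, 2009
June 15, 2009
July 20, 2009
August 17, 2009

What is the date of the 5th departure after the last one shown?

January 18, 2010

Gaps: 35, 28, 28, 35, 28 days — a mix of 28 and 35. Every date is a Monday.
Each is the 3rd Monday of its month.
September 2009 — 3rd Monday is September 21, 2009.
3rd Monday of October 2009: October 19, 2009.
November 2009 — 3rd Monday is November 16, 2009.
December 2009 — 3rd Monday is December 21, 2009.
3rd Monday of January 2010: January 18, 2010.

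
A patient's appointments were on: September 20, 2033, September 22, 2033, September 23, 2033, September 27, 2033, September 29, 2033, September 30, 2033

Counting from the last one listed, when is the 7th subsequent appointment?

Every event lands on a Tuesday or Thursday or Friday (gaps cycle 2, 1, 4, 2, 1).
So the schedule is: every Tuesday, Thursday and Friday.
Next Tuesday: October 4, 2033.
The following Thursday is October 6, 2033.
The following Friday is October 7, 2033.
Next Tuesday: October 11, 2033.
The following Thursday is October 13, 2033.
The following Friday is October 14, 2033.
Next Tuesday: October 18, 2033.

October 18, 2033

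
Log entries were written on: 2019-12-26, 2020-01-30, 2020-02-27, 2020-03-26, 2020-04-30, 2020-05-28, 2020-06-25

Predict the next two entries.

All Thursdays; the gaps (35, 28, 28, 35, 28, 28) vary with month length.
This is the last Thursday of each month.
July 2020 ends with Thursday 2020-07-30.
August 2020 ends with Thursday 2020-08-27.

2020-07-30, 2020-08-27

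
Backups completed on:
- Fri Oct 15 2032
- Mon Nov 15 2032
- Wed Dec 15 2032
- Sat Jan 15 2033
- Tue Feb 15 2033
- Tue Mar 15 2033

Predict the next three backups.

Each date is the 15th; the gaps (31, 30, 31, 31, 28) track the month lengths.
The rule is the 15th of each month.
Next: April 2033 → Fri Apr 15 2033.
May 2033: Sun May 15 2033.
June 2033: Wed Jun 15 2033.

Fri Apr 15 2033, Sun May 15 2033, Wed Jun 15 2033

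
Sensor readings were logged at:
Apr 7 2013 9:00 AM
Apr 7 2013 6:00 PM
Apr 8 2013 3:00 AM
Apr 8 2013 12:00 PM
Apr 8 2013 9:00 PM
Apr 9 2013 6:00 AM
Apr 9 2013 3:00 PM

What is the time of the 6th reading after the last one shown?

Apr 11 2013 9:00 PM

The interval is a steady 9 hours (9, 9, 9, 9, 9, 9).
Apr 9 2013 3:00 PM + 9 h = Apr 10 2013 12:00 AM.
Apr 10 2013 12:00 AM + 9 h = Apr 10 2013 9:00 AM.
Apr 10 2013 9:00 AM + 9 h = Apr 10 2013 6:00 PM.
Apr 10 2013 6:00 PM + 9 h = Apr 11 2013 3:00 AM.
Apr 11 2013 3:00 AM + 9 h = Apr 11 2013 12:00 PM.
Apr 11 2013 12:00 PM + 9 h = Apr 11 2013 9:00 PM.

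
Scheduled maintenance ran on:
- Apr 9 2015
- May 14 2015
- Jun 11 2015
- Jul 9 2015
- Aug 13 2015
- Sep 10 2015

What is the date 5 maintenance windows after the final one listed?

Feb 11 2016

All dates are Thursdays, 35, 28, 28, 35, 28 days apart.
Specifically, the 2nd Thursday of each month.
October 2015 — 2nd Thursday is Oct 8 2015.
2nd Thursday of November 2015: Nov 12 2015.
December 2015 — 2nd Thursday is Dec 10 2015.
2nd Thursday of January 2016: Jan 14 2016.
February 2016 — 2nd Thursday is Feb 11 2016.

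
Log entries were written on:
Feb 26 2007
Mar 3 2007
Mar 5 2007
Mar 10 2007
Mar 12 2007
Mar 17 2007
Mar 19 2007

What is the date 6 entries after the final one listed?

Apr 9 2007

The gap pattern 5, 2, 5, 2, 5, 2 repeats every 2 events.
These are the Mondays and Saturdays of each week.
Next Saturday: Mar 24 2007.
The following Monday is Mar 26 2007.
Next Saturday: Mar 31 2007.
Next Monday: Apr 2 2007.
Next Saturday: Apr 7 2007.
Next Monday: Apr 9 2007.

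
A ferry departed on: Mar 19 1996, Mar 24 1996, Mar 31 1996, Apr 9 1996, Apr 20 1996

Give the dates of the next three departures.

Intervals are 5, 7, 9, 11 days — an arithmetic progression with common difference 2.
Next gap: 13 days. Apr 20 1996 + 13 days = May 3 1996.
Next gap: 15 days. May 3 1996 + 15 days = May 18 1996.
Next gap: 17 days. May 18 1996 + 17 days = Jun 4 1996.

May 3 1996, May 18 1996, Jun 4 1996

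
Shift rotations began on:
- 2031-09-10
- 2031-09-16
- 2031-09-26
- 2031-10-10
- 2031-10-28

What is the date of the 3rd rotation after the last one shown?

2032-01-14

Gaps: 6, 10, 14, 18 days — each gap is 4 larger than the previous one.
Next gap: 22 days. 2031-10-28 + 22 days = 2031-11-19.
Next gap: 26 days. 2031-11-19 + 26 days = 2031-12-15.
Next gap: 30 days. 2031-12-15 + 30 days = 2032-01-14.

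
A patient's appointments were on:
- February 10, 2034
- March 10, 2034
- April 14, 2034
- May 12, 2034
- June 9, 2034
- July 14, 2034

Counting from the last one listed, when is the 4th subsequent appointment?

November 10, 2034

Gaps: 28, 35, 28, 28, 35 days — a mix of 28 and 35. Every date is a Friday.
Each is the 2nd Friday of its month.
August 2034 — 2nd Friday is August 11, 2034.
September 2034 — 2nd Friday is September 8, 2034.
October 2034 — 2nd Friday is October 13, 2034.
November 2034 — 2nd Friday is November 10, 2034.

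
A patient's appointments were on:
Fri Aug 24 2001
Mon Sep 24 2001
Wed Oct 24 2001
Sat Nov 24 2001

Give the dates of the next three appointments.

Gaps: 31, 30, 31 days — not constant. Every event is on the 24th of the month.
Pattern: the 24th of each month.
December 2001: Mon Dec 24 2001.
January 2002: Thu Jan 24 2002.
Next: February 2002 → Sun Feb 24 2002.

Mon Dec 24 2001, Thu Jan 24 2002, Sun Feb 24 2002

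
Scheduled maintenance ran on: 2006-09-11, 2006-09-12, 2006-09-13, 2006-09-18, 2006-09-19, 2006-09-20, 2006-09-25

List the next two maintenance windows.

2006-09-26, 2006-09-27

Gaps: 1, 1, 5, 1, 1, 5 days — not constant, but cyclic with period 3.
The events fall on every Monday, Tuesday and Wednesday.
Next Tuesday: 2006-09-26.
The following Wednesday is 2006-09-27.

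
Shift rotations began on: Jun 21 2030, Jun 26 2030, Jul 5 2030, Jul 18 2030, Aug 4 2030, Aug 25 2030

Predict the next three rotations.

Sep 19 2030, Oct 18 2030, Nov 20 2030

The spacing grows by 4 each time: 5, 9, 13, 17, 21 days.
Next gap: 25 days. Aug 25 2030 + 25 days = Sep 19 2030.
Next gap: 29 days. Sep 19 2030 + 29 days = Oct 18 2030.
Next gap: 33 days. Oct 18 2030 + 33 days = Nov 20 2030.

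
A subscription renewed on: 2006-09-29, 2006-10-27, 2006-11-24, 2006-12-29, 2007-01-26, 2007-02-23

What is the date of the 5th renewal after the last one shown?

2007-07-27

Every date is a Friday; gaps 28, 28, 35, 28, 28 days.
Each is the last Friday of its month (at least one falls on the 29th or later, ruling out '4th Friday').
Last Friday of March 2007: 2007-03-30.
April 2007 ends with Friday 2007-04-27.
Last Friday of May 2007: 2007-05-25.
June 2007 ends with Friday 2007-06-29.
July 2007 ends with Friday 2007-07-27.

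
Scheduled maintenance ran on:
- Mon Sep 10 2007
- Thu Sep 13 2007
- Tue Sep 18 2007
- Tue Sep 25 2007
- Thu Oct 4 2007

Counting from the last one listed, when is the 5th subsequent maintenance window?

Tue Dec 18 2007

The spacing grows by 2 each time: 3, 5, 7, 9 days.
Next gap: 11 days. Thu Oct 4 2007 + 11 days = Mon Oct 15 2007.
Next gap: 13 days. Mon Oct 15 2007 + 13 days = Sun Oct 28 2007.
Next gap: 15 days. Sun Oct 28 2007 + 15 days = Mon Nov 12 2007.
Next gap: 17 days. Mon Nov 12 2007 + 17 days = Thu Nov 29 2007.
Next gap: 19 days. Thu Nov 29 2007 + 19 days = Tue Dec 18 2007.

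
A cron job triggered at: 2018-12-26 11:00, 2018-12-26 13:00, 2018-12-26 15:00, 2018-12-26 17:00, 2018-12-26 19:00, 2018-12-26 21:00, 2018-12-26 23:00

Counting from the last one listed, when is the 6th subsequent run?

The interval is a steady 2 hours (2, 2, 2, 2, 2, 2).
2018-12-26 23:00 + 2 h = 2018-12-27 01:00.
2018-12-27 01:00 + 2 h = 2018-12-27 03:00.
2018-12-27 03:00 + 2 h = 2018-12-27 05:00.
2018-12-27 05:00 + 2 h = 2018-12-27 07:00.
2018-12-27 07:00 + 2 h = 2018-12-27 09:00.
2018-12-27 09:00 + 2 h = 2018-12-27 11:00.

2018-12-27 11:00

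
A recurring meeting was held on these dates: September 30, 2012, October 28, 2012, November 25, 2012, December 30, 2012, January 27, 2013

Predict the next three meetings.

February 24, 2013; March 31, 2013; April 28, 2013

Every date is a Sunday; gaps 28, 28, 35, 28 days.
Each is the last Sunday of its month (at least one falls on the 29th or later, ruling out '4th Sunday').
Last Sunday of February 2013: February 24, 2013.
March 2013 ends with Sunday March 31, 2013.
April 2013 ends with Sunday April 28, 2013.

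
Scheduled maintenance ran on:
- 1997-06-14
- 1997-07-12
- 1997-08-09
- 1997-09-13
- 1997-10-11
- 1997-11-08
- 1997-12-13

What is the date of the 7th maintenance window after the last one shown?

1998-07-11

Gaps: 28, 28, 35, 28, 28, 35 days — a mix of 28 and 35. Every date is a Saturday.
Each is the 2nd Saturday of its month.
January 1998 — 2nd Saturday is 1998-01-10.
February 1998 — 2nd Saturday is 1998-02-14.
2nd Saturday of March 1998: 1998-03-14.
April 1998 — 2nd Saturday is 1998-04-11.
2nd Saturday of May 1998: 1998-05-09.
June 1998 — 2nd Saturday is 1998-06-13.
2nd Saturday of July 1998: 1998-07-11.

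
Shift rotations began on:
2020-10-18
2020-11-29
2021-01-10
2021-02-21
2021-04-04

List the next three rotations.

The spacing is 42, 42, 42, 42 days — always 42 days.
2021-04-04 + 42 days = 2021-05-16.
2021-05-16 + 42 days = 2021-06-27.
2021-06-27 + 42 days = 2021-08-08.

2021-05-16, 2021-06-27, 2021-08-08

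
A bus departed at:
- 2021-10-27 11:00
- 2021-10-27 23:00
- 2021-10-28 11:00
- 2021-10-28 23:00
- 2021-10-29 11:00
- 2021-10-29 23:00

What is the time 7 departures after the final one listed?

2021-11-02 11:00

Gaps: 12, 12, 12, 12, 12 hours — each event is 12 hours after the previous one.
2021-10-29 23:00 + 12 h = 2021-10-30 11:00.
2021-10-30 11:00 + 12 h = 2021-10-30 23:00.
2021-10-30 23:00 + 12 h = 2021-10-31 11:00.
2021-10-31 11:00 + 12 h = 2021-10-31 23:00.
2021-10-31 23:00 + 12 h = 2021-11-01 11:00.
2021-11-01 11:00 + 12 h = 2021-11-01 23:00.
2021-11-01 23:00 + 12 h = 2021-11-02 11:00.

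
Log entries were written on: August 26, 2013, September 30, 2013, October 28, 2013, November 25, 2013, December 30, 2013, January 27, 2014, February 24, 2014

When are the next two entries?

March 31, 2014; April 28, 2014

Every date is a Monday; gaps 35, 28, 28, 35, 28, 28 days.
Each is the last Monday of its month (at least one falls on the 29th or later, ruling out '4th Monday').
Last Monday of March 2014: March 31, 2014.
April 2014 ends with Monday April 28, 2014.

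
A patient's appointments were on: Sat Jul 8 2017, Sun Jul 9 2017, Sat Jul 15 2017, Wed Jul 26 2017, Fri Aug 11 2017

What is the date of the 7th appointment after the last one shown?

Gaps: 1, 6, 11, 16 days — each gap is 5 larger than the previous one.
Next gap: 21 days. Fri Aug 11 2017 + 21 days = Fri Sep 1 2017.
Next gap: 26 days. Fri Sep 1 2017 + 26 days = Wed Sep 27 2017.
Next gap: 31 days. Wed Sep 27 2017 + 31 days = Sat Oct 28 2017.
Next gap: 36 days. Sat Oct 28 2017 + 36 days = Sun Dec 3 2017.
Next gap: 41 days. Sun Dec 3 2017 + 41 days = Sat Jan 13 2018.
Next gap: 46 days. Sat Jan 13 2018 + 46 days = Wed Feb 28 2018.
Next gap: 51 days. Wed Feb 28 2018 + 51 days = Fri Apr 20 2018.

Fri Apr 20 2018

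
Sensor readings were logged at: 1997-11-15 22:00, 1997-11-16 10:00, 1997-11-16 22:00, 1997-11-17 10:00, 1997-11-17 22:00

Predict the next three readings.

The interval is a steady 12 hours (12, 12, 12, 12).
1997-11-17 22:00 + 12 h = 1997-11-18 10:00.
1997-11-18 10:00 + 12 h = 1997-11-18 22:00.
1997-11-18 22:00 + 12 h = 1997-11-19 10:00.

1997-11-18 10:00, 1997-11-18 22:00, 1997-11-19 10:00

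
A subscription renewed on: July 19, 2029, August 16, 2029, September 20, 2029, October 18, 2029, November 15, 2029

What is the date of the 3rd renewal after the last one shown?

February 21, 2030

All dates are Thursdays, 28, 35, 28, 28 days apart.
Specifically, the 3rd Thursday of each month.
December 2029 — 3rd Thursday is December 20, 2029.
3rd Thursday of January 2030: January 17, 2030.
February 2030 — 3rd Thursday is February 21, 2030.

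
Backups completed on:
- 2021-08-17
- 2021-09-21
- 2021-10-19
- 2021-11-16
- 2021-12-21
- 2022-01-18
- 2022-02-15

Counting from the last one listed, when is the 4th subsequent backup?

These are Tuesdays at 28- or 35-day spacing (35, 28, 28, 35, 28, 28).
The pattern: 3rd Tuesday of the month.
3rd Tuesday of March 2022: 2022-03-15.
3rd Tuesday of April 2022: 2022-04-19.
3rd Tuesday of May 2022: 2022-05-17.
June 2022 — 3rd Tuesday is 2022-06-21.

2022-06-21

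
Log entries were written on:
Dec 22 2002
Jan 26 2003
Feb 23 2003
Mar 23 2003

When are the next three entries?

Apr 27 2003, May 25 2003, Jun 22 2003

All dates are Sundays, 35, 28, 28 days apart.
Specifically, the 4th Sunday of each month.
4th Sunday of April 2003: Apr 27 2003.
May 2003 — 4th Sunday is May 25 2003.
June 2003 — 4th Sunday is Jun 22 2003.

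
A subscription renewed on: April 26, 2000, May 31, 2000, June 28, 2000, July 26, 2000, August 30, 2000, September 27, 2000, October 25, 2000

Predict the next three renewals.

All Wednesdays; the gaps (35, 28, 28, 35, 28, 28) vary with month length.
This is the last Wednesday of each month.
November 2000 ends with Wednesday November 29, 2000.
December 2000 ends with Wednesday December 27, 2000.
Last Wednesday of January 2001: January 31, 2001.

November 29, 2000; December 27, 2000; January 31, 2001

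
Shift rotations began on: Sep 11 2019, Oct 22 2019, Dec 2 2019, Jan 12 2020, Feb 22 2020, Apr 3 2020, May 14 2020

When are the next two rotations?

Every event comes 41 days after the last (41, 41, 41, 41, 41, 41).
May 14 2020 + 41 days = Jun 24 2020.
Jun 24 2020 + 41 days = Aug 4 2020.

Jun 24 2020, Aug 4 2020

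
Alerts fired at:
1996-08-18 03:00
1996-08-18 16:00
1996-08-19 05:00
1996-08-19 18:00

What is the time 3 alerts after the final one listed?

1996-08-21 09:00

Spacing: 13, 13, 13 h — constant 13 h.
1996-08-19 18:00 + 13 h = 1996-08-20 07:00.
1996-08-20 07:00 + 13 h = 1996-08-20 20:00.
1996-08-20 20:00 + 13 h = 1996-08-21 09:00.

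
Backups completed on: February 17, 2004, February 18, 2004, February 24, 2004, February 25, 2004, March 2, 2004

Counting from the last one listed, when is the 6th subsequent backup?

Gaps: 1, 6, 1, 6 days — not constant, but cyclic with period 2.
The events fall on every Tuesday and Wednesday.
Next Wednesday: March 3, 2004.
Next Tuesday: March 9, 2004.
Next Wednesday: March 10, 2004.
The following Tuesday is March 16, 2004.
Next Wednesday: March 17, 2004.
The following Tuesday is March 23, 2004.

March 23, 2004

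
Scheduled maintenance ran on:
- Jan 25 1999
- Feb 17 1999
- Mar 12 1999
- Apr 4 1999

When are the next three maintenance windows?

The spacing is 23, 23, 23 days — always 23 days.
Apr 4 1999 + 23 days = Apr 27 1999.
Apr 27 1999 + 23 days = May 20 1999.
May 20 1999 + 23 days = Jun 12 1999.

Apr 27 1999, May 20 1999, Jun 12 1999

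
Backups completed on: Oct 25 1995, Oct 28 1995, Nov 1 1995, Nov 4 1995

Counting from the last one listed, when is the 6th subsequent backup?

Nov 25 1995

The gap pattern 3, 4, 3 repeats every 2 events.
These are the Wednesdays and Saturdays of each week.
The following Wednesday is Nov 8 1995.
Next Saturday: Nov 11 1995.
The following Wednesday is Nov 15 1995.
Next Saturday: Nov 18 1995.
The following Wednesday is Nov 22 1995.
Next Saturday: Nov 25 1995.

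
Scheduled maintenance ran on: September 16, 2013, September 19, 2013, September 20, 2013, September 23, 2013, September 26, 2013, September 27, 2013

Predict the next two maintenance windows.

The gap pattern 3, 1, 3, 3, 1 repeats every 3 events.
These are the Mondays, Thursdays and Fridays of each week.
Next Monday: September 30, 2013.
The following Thursday is October 3, 2013.

September 30, 2013; October 3, 2013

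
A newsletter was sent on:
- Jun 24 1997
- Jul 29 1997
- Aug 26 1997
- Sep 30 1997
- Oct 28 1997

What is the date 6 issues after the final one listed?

These are Tuesdays with 35, 28, 35, 28-day gaps.
Each is the final Tuesday of its month — Jul 29 1997 is past the 28th, so '4th Tuesday' doesn't fit.
November 1997 ends with Tuesday Nov 25 1997.
December 1997 ends with Tuesday Dec 30 1997.
Last Tuesday of January 1998: Jan 27 1998.
Last Tuesday of February 1998: Feb 24 1998.
Last Tuesday of March 1998: Mar 31 1998.
April 1998 ends with Tuesday Apr 28 1998.

Apr 28 1998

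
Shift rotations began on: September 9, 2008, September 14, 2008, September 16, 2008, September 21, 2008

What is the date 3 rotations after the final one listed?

September 30, 2008

The gap pattern 5, 2, 5 repeats every 2 events.
These are the Tuesdays and Sundays of each week.
The following Tuesday is September 23, 2008.
Next Sunday: September 28, 2008.
The following Tuesday is September 30, 2008.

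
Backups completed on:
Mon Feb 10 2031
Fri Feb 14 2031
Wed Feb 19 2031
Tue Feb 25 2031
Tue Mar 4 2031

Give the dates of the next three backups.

Wed Mar 12 2031, Fri Mar 21 2031, Mon Mar 31 2031

Gaps: 4, 5, 6, 7 days — each gap is 1 larger than the previous one.
Next gap: 8 days. Tue Mar 4 2031 + 8 days = Wed Mar 12 2031.
Next gap: 9 days. Wed Mar 12 2031 + 9 days = Fri Mar 21 2031.
Next gap: 10 days. Fri Mar 21 2031 + 10 days = Mon Mar 31 2031.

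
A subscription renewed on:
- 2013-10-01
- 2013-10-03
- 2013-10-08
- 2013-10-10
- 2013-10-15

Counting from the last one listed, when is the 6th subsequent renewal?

2013-11-05

Gaps: 2, 5, 2, 5 days — not constant, but cyclic with period 2.
The events fall on every Tuesday and Thursday.
Next Thursday: 2013-10-17.
Next Tuesday: 2013-10-22.
Next Thursday: 2013-10-24.
Next Tuesday: 2013-10-29.
The following Thursday is 2013-10-31.
Next Tuesday: 2013-11-05.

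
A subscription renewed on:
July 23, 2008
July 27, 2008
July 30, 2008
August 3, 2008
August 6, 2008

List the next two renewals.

The gap pattern 4, 3, 4, 3 repeats every 2 events.
These are the Wednesdays and Sundays of each week.
Next Sunday: August 10, 2008.
The following Wednesday is August 13, 2008.

August 10, 2008; August 13, 2008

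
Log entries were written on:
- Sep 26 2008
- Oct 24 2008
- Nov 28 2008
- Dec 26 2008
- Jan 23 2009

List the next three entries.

Gaps: 28, 35, 28, 28 days — a mix of 28 and 35. Every date is a Friday.
Each is the 4th Friday of its month.
February 2009 — 4th Friday is Feb 27 2009.
March 2009 — 4th Friday is Mar 27 2009.
4th Friday of April 2009: Apr 24 2009.

Feb 27 2009, Mar 27 2009, Apr 24 2009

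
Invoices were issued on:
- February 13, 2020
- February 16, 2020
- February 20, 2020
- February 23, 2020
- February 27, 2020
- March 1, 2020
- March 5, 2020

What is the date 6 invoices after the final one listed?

March 26, 2020

The gap pattern 3, 4, 3, 4, 3, 4 repeats every 2 events.
These are the Thursdays and Sundays of each week.
Next Sunday: March 8, 2020.
Next Thursday: March 12, 2020.
Next Sunday: March 15, 2020.
Next Thursday: March 19, 2020.
The following Sunday is March 22, 2020.
The following Thursday is March 26, 2020.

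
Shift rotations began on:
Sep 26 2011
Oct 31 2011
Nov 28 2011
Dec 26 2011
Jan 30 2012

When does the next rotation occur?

Feb 27 2012

These are Mondays with 35, 28, 28, 35-day gaps.
Each is the final Monday of its month — Oct 31 2011 is past the 28th, so '4th Monday' doesn't fit.
February 2012 ends with Monday Feb 27 2012.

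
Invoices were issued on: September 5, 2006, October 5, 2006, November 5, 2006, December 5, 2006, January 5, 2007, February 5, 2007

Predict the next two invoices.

March 5, 2007; April 5, 2007

The day-of-month is always 5 (30, 31, 30, 31, 31 days between events).
So this recurs on the 5th of each month.
Next: March 2007 → March 5, 2007.
April 2007: April 5, 2007.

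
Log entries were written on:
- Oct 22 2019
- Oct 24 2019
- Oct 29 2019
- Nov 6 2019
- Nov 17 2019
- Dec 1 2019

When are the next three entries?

The spacing grows by 3 each time: 2, 5, 8, 11, 14 days.
Next gap: 17 days. Dec 1 2019 + 17 days = Dec 18 2019.
Next gap: 20 days. Dec 18 2019 + 20 days = Jan 7 2020.
Next gap: 23 days. Jan 7 2020 + 23 days = Jan 30 2020.

Dec 18 2019, Jan 7 2020, Jan 30 2020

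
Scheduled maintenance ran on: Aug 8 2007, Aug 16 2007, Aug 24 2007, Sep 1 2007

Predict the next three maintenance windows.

Sep 9 2007, Sep 17 2007, Sep 25 2007

Gaps between consecutive events: 8, 8, 8 days — a constant 8-day interval.
Sep 1 2007 + 8 days = Sep 9 2007.
Sep 9 2007 + 8 days = Sep 17 2007.
Sep 17 2007 + 8 days = Sep 25 2007.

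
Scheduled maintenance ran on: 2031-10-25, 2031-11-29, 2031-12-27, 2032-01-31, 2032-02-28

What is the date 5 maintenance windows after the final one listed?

2032-07-31

Every date is a Saturday; gaps 35, 28, 35, 28 days.
Each is the last Saturday of its month (at least one falls on the 29th or later, ruling out '4th Saturday').
Last Saturday of March 2032: 2032-03-27.
Last Saturday of April 2032: 2032-04-24.
May 2032 ends with Saturday 2032-05-29.
Last Saturday of June 2032: 2032-06-26.
July 2032 ends with Saturday 2032-07-31.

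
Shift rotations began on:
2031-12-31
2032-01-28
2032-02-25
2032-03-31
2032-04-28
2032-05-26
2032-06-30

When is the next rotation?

Every date is a Wednesday; gaps 28, 28, 35, 28, 28, 35 days.
Each is the last Wednesday of its month (at least one falls on the 29th or later, ruling out '4th Wednesday').
Last Wednesday of July 2032: 2032-07-28.

2032-07-28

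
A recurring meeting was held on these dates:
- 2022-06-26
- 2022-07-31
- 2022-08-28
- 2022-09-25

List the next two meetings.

2022-10-30, 2022-11-27

All Sundays; the gaps (35, 28, 28) vary with month length.
This is the last Sunday of each month.
October 2022 ends with Sunday 2022-10-30.
November 2022 ends with Sunday 2022-11-27.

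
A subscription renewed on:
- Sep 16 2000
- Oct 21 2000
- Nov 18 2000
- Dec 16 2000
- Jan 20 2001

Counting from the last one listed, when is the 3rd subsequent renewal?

These are Saturdays at 28- or 35-day spacing (35, 28, 28, 35).
The pattern: 3rd Saturday of the month.
February 2001 — 3rd Saturday is Feb 17 2001.
3rd Saturday of March 2001: Mar 17 2001.
3rd Saturday of April 2001: Apr 21 2001.

Apr 21 2001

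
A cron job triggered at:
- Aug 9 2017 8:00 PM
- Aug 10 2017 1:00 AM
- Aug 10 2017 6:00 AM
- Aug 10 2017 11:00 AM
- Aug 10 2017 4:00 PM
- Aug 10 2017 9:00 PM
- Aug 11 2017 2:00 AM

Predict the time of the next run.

Aug 11 2017 7:00 AM

Spacing: 5, 5, 5, 5, 5, 5 h — constant 5 h.
Aug 11 2017 2:00 AM + 5 h = Aug 11 2017 7:00 AM.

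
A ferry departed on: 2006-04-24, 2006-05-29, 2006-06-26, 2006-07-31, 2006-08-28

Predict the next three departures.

2006-09-25, 2006-10-30, 2006-11-27

These are Mondays with 35, 28, 35, 28-day gaps.
Each is the final Monday of its month — 2006-05-29 is past the 28th, so '4th Monday' doesn't fit.
Last Monday of September 2006: 2006-09-25.
October 2006 ends with Monday 2006-10-30.
Last Monday of November 2006: 2006-11-27.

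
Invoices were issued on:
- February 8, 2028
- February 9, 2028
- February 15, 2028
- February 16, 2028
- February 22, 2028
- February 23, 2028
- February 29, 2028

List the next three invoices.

The gap pattern 1, 6, 1, 6, 1, 6 repeats every 2 events.
These are the Tuesdays and Wednesdays of each week.
Next Wednesday: March 1, 2028.
The following Tuesday is March 7, 2028.
The following Wednesday is March 8, 2028.

March 1, 2028; March 7, 2028; March 8, 2028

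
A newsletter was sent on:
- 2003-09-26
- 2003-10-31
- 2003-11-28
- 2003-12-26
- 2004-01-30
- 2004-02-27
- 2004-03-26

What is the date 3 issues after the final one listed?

2004-06-25

These are Fridays with 35, 28, 28, 35, 28, 28-day gaps.
Each is the final Friday of its month — 2003-10-31 is past the 28th, so '4th Friday' doesn't fit.
April 2004 ends with Friday 2004-04-30.
May 2004 ends with Friday 2004-05-28.
Last Friday of June 2004: 2004-06-25.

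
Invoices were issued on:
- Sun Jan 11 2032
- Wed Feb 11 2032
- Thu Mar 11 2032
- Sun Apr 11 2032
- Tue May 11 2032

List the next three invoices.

The day-of-month is always 11 (31, 29, 31, 30 days between events).
So this recurs on the 11th of each month.
June 2032: Fri Jun 11 2032.
July 2032: Sun Jul 11 2032.
Next: August 2032 → Wed Aug 11 2032.

Fri Jun 11 2032, Sun Jul 11 2032, Wed Aug 11 2032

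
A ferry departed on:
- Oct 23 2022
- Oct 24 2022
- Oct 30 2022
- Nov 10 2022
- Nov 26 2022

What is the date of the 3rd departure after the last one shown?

Feb 12 2023

Gaps: 1, 6, 11, 16 days — each gap is 5 larger than the previous one.
Next gap: 21 days. Nov 26 2022 + 21 days = Dec 17 2022.
Next gap: 26 days. Dec 17 2022 + 26 days = Jan 12 2023.
Next gap: 31 days. Jan 12 2023 + 31 days = Feb 12 2023.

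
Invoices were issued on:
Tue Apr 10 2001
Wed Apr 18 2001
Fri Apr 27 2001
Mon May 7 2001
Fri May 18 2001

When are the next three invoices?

The spacing grows by 1 each time: 8, 9, 10, 11 days.
Next gap: 12 days. Fri May 18 2001 + 12 days = Wed May 30 2001.
Next gap: 13 days. Wed May 30 2001 + 13 days = Tue Jun 12 2001.
Next gap: 14 days. Tue Jun 12 2001 + 14 days = Tue Jun 26 2001.

Wed May 30 2001, Tue Jun 12 2001, Tue Jun 26 2001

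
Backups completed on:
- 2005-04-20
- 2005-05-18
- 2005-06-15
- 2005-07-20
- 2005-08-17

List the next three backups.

2005-09-21, 2005-10-19, 2005-11-16

All dates are Wednesdays, 28, 28, 35, 28 days apart.
Specifically, the 3rd Wednesday of each month.
3rd Wednesday of September 2005: 2005-09-21.
October 2005 — 3rd Wednesday is 2005-10-19.
3rd Wednesday of November 2005: 2005-11-16.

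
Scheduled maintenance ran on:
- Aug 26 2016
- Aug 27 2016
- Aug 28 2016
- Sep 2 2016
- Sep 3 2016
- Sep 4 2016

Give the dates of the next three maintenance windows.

Gaps: 1, 1, 5, 1, 1 days — not constant, but cyclic with period 3.
The events fall on every Friday, Saturday and Sunday.
The following Friday is Sep 9 2016.
Next Saturday: Sep 10 2016.
Next Sunday: Sep 11 2016.

Sep 9 2016, Sep 10 2016, Sep 11 2016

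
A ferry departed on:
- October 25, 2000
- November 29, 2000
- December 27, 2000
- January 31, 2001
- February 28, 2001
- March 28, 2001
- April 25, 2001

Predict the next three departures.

May 30, 2001; June 27, 2001; July 25, 2001

All Wednesdays; the gaps (35, 28, 35, 28, 28, 28) vary with month length.
This is the last Wednesday of each month.
May 2001 ends with Wednesday May 30, 2001.
Last Wednesday of June 2001: June 27, 2001.
July 2001 ends with Wednesday July 25, 2001.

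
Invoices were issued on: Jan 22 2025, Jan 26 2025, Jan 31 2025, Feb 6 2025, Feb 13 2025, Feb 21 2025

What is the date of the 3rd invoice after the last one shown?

The spacing grows by 1 each time: 4, 5, 6, 7, 8 days.
Next gap: 9 days. Feb 21 2025 + 9 days = Mar 2 2025.
Next gap: 10 days. Mar 2 2025 + 10 days = Mar 12 2025.
Next gap: 11 days. Mar 12 2025 + 11 days = Mar 23 2025.

Mar 23 2025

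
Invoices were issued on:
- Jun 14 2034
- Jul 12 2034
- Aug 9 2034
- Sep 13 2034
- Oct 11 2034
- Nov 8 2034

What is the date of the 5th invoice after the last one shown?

Apr 11 2035

These are Wednesdays at 28- or 35-day spacing (28, 28, 35, 28, 28).
The pattern: 2nd Wednesday of the month.
December 2034 — 2nd Wednesday is Dec 13 2034.
2nd Wednesday of January 2035: Jan 10 2035.
February 2035 — 2nd Wednesday is Feb 14 2035.
2nd Wednesday of March 2035: Mar 14 2035.
2nd Wednesday of April 2035: Apr 11 2035.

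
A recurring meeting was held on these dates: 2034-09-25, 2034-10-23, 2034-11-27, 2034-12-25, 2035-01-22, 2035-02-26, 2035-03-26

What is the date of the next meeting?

2035-04-23

Gaps: 28, 35, 28, 28, 35, 28 days — a mix of 28 and 35. Every date is a Monday.
Each is the 4th Monday of its month.
April 2035 — 4th Monday is 2035-04-23.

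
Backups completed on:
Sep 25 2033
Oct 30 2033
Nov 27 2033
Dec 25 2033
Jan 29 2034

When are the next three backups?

Feb 26 2034, Mar 26 2034, Apr 30 2034

All Sundays; the gaps (35, 28, 28, 35) vary with month length.
This is the last Sunday of each month.
February 2034 ends with Sunday Feb 26 2034.
Last Sunday of March 2034: Mar 26 2034.
April 2034 ends with Sunday Apr 30 2034.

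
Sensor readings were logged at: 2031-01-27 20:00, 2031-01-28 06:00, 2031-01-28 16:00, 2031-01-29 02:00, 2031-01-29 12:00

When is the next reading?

Gaps: 10, 10, 10, 10 hours — each event is 10 hours after the previous one.
2031-01-29 12:00 + 10 h = 2031-01-29 22:00.

2031-01-29 22:00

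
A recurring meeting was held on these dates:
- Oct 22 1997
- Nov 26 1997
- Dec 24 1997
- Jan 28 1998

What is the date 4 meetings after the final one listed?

May 27 1998

Gaps: 35, 28, 35 days — a mix of 28 and 35. Every date is a Wednesday.
Each is the 4th Wednesday of its month.
February 1998 — 4th Wednesday is Feb 25 1998.
4th Wednesday of March 1998: Mar 25 1998.
4th Wednesday of April 1998: Apr 22 1998.
May 1998 — 4th Wednesday is May 27 1998.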